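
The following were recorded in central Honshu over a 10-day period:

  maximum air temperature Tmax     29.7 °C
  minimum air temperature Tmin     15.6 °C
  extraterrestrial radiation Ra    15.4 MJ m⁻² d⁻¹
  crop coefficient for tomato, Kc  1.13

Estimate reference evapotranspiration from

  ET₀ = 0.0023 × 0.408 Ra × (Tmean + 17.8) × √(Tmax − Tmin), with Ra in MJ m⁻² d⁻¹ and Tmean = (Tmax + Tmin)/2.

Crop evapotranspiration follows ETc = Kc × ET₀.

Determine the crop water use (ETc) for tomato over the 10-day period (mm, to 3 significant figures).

24.8 mm

Tmean = (29.7 + 15.6)/2 = 22.65 °C
0.408 Ra = 0.408 × 15.4 = 6.2832 mm/d equivalent
ET₀ = 0.0023 × 6.2832 × (22.65 + 17.8) × √14.1 = 0.0023 × 6.2832 × 40.45 × 3.7550 = 2.1950 mm/d
ETc = Kc × ET₀ = 1.13 × 2.1950 = 2.4804 mm/d
Over 10 days: 2.4804 × 10 = 24.804 mm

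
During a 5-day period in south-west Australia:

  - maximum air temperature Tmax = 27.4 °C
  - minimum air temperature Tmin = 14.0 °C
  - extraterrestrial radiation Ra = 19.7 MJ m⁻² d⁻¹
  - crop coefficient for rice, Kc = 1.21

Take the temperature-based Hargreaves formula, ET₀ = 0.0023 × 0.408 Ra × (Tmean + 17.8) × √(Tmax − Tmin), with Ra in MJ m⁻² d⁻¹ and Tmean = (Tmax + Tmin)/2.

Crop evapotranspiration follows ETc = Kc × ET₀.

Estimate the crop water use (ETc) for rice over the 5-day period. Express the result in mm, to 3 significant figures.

Tmean = (27.4 + 14.0)/2 = 20.70 °C
0.408 Ra = 0.408 × 19.7 = 8.0376 mm/d equivalent
ET₀ = 0.0023 × 8.0376 × (20.70 + 17.8) × √13.4 = 0.0023 × 8.0376 × 38.50 × 3.6606 = 2.6054 mm/d
ETc = Kc × ET₀ = 1.21 × 2.6054 = 3.1525 mm/d
Over 5 days: 3.1525 × 5 = 15.763 mm

15.8 mm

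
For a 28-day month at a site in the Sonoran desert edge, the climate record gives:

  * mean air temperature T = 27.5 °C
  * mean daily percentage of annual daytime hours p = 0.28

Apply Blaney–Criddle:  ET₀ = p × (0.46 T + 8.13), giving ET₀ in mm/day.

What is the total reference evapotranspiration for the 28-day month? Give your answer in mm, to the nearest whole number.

163 mm

ET₀ = 0.28 × (0.46 × 27.5 + 8.13) = 0.28 × 20.780 = 5.8184 mm/d
Monthly total = 5.8184 × 28 = 162.915 mm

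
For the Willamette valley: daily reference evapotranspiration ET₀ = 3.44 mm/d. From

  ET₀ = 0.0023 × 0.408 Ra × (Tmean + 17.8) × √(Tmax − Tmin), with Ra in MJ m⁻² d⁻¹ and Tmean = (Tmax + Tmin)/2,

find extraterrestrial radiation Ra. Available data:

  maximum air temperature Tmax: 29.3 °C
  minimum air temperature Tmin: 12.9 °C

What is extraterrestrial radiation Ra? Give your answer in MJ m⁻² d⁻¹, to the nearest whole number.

23 MJ m⁻² d⁻¹

Tmean = (29.3+12.9)/2 = 21.10 °C; ΔT = 16.4
Ra = ET₀ / [0.0023 × 0.408 × (Tmean+17.8) × √ΔT]
   = 3.44 / (0.0023 × 0.408 × 38.90 × 4.0497) = 23.270 MJ m⁻² d⁻¹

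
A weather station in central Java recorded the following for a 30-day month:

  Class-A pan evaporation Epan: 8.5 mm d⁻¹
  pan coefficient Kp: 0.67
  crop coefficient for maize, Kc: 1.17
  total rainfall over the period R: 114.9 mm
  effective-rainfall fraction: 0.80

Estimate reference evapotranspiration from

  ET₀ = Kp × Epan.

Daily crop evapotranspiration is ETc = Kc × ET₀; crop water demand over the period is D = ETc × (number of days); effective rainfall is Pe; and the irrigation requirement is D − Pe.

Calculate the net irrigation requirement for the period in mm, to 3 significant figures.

ET₀ = 0.67 × 8.5 = 5.6950 mm/d
ETc = Kc × ET₀ = 1.17 × 5.6950 = 6.6632 mm/d
Crop demand D = ETc × 30 d = 6.6632 × 30 = 199.896 mm
Pe = 0.80 × 114.9 = 91.920 mm
D − Pe = 199.896 − 91.920 = 107.976 mm

108 mm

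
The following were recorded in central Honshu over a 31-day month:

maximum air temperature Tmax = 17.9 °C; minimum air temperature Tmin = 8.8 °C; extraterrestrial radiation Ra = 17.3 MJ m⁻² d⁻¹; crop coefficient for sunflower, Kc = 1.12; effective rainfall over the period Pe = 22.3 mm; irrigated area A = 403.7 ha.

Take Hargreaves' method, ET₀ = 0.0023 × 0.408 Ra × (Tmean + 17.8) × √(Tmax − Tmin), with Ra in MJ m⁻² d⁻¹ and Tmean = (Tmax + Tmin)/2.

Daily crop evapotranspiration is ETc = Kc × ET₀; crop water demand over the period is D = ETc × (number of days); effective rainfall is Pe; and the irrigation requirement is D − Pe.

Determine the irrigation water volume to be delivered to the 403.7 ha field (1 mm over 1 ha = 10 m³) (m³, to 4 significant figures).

Tmean = (17.9 + 8.8)/2 = 13.35 °C
0.408 Ra = 0.408 × 17.3 = 7.0584 mm/d equivalent
ET₀ = 0.0023 × 7.0584 × (13.35 + 17.8) × √9.1 = 0.0023 × 7.0584 × 31.15 × 3.0166 = 1.5255 mm/d
ETc = Kc × ET₀ = 1.12 × 1.5255 = 1.7086 mm/d
Crop demand D = ETc × 31 d = 1.7086 × 31 = 52.967 mm
D − Pe = 52.967 − 22.3 = 30.667 mm
Volume = 30.667 mm × 403.7 ha × 10 = 123802.7 m³

123800 m³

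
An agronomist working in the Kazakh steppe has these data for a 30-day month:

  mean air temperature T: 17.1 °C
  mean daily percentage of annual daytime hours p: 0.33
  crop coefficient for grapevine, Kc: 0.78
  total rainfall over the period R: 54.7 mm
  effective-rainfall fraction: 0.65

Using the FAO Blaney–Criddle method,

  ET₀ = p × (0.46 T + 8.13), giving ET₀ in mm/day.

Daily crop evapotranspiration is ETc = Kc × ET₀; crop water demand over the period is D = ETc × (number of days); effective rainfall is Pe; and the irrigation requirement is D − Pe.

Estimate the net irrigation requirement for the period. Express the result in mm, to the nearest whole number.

ET₀ = 0.33 × (0.46 × 17.1 + 8.13) = 0.33 × 15.996 = 5.2787 mm/d
ETc = Kc × ET₀ = 0.78 × 5.2787 = 4.1174 mm/d
Crop demand D = ETc × 30 d = 4.1174 × 30 = 123.522 mm
Pe = 0.65 × 54.7 = 35.555 mm
D − Pe = 123.522 − 35.555 = 87.967 mm

88 mm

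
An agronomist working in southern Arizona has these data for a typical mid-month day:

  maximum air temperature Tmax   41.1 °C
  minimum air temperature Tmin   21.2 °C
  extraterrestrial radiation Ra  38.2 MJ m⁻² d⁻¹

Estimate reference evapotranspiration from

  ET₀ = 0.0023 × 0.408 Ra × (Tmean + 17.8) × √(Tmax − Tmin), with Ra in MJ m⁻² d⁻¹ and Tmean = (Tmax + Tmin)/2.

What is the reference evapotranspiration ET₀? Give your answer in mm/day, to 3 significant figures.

7.83 mm/day

Tmean = (41.1 + 21.2)/2 = 31.15 °C
0.408 Ra = 0.408 × 38.2 = 15.5856 mm/d equivalent
ET₀ = 0.0023 × 15.5856 × (31.15 + 17.8) × √19.9 = 0.0023 × 15.5856 × 48.95 × 4.4609 = 7.8276 mm/d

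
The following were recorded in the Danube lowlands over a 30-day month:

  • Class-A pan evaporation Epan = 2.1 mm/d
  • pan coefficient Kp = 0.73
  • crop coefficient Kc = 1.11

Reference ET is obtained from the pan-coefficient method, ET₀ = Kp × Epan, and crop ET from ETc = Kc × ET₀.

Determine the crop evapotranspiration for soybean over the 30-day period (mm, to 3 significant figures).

51.0 mm

ET₀ = 0.73 × 2.1 = 1.5330 mm/d
ETc = Kc × ET₀ = 1.11 × 1.5330 = 1.7016 mm/d
Over 30 days: 1.7016 × 30 = 51.048 mm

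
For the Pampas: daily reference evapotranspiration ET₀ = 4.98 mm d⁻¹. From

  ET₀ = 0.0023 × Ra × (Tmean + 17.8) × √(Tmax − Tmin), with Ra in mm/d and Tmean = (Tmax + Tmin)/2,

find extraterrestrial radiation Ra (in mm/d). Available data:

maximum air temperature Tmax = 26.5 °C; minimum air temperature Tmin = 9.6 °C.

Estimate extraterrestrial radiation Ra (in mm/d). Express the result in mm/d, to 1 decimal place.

14.7 mm/d

Tmean = 18.05 °C; √ΔT = 4.1110
Ra = ET₀ / [0.0023 × (Tmean+17.8) × √ΔT] = 4.98 / (0.0023 × 35.85 × 4.1110) = 14.691 mm/d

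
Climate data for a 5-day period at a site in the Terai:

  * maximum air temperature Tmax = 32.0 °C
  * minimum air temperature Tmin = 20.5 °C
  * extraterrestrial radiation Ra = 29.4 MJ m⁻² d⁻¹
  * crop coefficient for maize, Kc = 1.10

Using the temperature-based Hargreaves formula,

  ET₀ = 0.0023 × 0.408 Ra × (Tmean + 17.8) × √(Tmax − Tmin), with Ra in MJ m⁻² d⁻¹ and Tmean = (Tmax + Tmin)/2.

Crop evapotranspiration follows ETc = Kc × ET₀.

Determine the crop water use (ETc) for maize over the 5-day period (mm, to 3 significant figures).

22.7 mm

Tmean = (32.0 + 20.5)/2 = 26.25 °C
0.408 Ra = 0.408 × 29.4 = 11.9952 mm/d equivalent
ET₀ = 0.0023 × 11.9952 × (26.25 + 17.8) × √11.5 = 0.0023 × 11.9952 × 44.05 × 3.3912 = 4.1213 mm/d
ETc = Kc × ET₀ = 1.10 × 4.1213 = 4.5334 mm/d
Over 5 days: 4.5334 × 5 = 22.667 mm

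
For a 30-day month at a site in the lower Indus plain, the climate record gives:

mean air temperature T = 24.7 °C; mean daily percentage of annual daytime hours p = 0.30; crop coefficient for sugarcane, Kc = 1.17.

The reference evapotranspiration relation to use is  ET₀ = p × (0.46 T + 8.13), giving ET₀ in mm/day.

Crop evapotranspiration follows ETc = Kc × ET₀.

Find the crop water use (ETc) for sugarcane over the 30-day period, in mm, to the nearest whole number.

ET₀ = 0.30 × (0.46 × 24.7 + 8.13) = 0.30 × 19.492 = 5.8476 mm/d
ETc = Kc × ET₀ = 1.17 × 5.8476 = 6.8417 mm/d
Over 30 days: 6.8417 × 30 = 205.251 mm

205 mm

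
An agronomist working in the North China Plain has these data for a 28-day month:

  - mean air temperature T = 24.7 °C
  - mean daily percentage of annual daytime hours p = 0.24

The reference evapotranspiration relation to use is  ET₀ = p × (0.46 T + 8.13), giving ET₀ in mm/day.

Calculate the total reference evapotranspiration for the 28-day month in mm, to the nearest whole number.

ET₀ = 0.24 × (0.46 × 24.7 + 8.13) = 0.24 × 19.492 = 4.6781 mm/d
Monthly total = 4.6781 × 28 = 130.987 mm

131 mm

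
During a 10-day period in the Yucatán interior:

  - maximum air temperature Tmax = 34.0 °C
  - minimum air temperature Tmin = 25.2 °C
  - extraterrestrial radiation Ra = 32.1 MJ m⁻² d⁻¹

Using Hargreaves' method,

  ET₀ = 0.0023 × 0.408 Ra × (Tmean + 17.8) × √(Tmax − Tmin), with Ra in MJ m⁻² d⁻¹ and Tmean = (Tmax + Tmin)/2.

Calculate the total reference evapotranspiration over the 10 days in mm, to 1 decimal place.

42.4 mm

Tmean = (34.0 + 25.2)/2 = 29.60 °C
0.408 Ra = 0.408 × 32.1 = 13.0968 mm/d equivalent
ET₀ = 0.0023 × 13.0968 × (29.60 + 17.8) × √8.8 = 0.0023 × 13.0968 × 47.40 × 2.9665 = 4.2356 mm/d
Over 10 days: 4.2356 × 10 = 42.356 mm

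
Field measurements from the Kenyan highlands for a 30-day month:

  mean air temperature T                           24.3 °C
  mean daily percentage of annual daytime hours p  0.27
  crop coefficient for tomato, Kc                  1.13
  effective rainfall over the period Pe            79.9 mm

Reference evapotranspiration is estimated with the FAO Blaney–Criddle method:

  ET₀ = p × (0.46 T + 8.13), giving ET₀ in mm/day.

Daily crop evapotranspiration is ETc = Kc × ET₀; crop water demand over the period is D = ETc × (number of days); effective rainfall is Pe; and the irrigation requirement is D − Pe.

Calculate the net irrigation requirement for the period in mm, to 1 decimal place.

96.8 mm

ET₀ = 0.27 × (0.46 × 24.3 + 8.13) = 0.27 × 19.308 = 5.2132 mm/d
ETc = Kc × ET₀ = 1.13 × 5.2132 = 5.8909 mm/d
Crop demand D = ETc × 30 d = 5.8909 × 30 = 176.727 mm
D − Pe = 176.727 − 79.9 = 96.827 mm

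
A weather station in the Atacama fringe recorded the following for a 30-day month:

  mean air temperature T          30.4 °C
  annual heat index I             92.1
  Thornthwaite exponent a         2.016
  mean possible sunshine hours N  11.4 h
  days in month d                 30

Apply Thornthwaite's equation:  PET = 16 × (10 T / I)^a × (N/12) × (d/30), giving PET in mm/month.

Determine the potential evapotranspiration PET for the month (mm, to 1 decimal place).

10T/I = 10 × 30.4 / 92.1 = 3.3008
(10T/I)^a = 3.3008^2.016 = 11.1055
Uncorrected PET = 16 × 11.1055 = 177.688 mm
Correction = (N/12)(d/30) = (11.4/12)(30/30) = 0.9500
PET = 177.688 × 0.9500 = 168.804 mm/month

168.8 mm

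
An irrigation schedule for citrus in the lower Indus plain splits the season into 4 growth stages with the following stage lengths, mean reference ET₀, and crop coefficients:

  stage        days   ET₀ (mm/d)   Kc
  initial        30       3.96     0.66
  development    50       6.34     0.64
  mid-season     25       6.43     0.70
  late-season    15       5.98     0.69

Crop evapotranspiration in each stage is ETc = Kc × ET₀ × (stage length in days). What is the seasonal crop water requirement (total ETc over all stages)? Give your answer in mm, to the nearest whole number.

456 mm

initial: 0.66 × 3.96 × 30 = 78.41 mm
development: 0.64 × 6.34 × 50 = 202.88 mm
mid-season: 0.70 × 6.43 × 25 = 112.53 mm
late-season: 0.69 × 5.98 × 15 = 61.89 mm
Seasonal total = 455.71 mm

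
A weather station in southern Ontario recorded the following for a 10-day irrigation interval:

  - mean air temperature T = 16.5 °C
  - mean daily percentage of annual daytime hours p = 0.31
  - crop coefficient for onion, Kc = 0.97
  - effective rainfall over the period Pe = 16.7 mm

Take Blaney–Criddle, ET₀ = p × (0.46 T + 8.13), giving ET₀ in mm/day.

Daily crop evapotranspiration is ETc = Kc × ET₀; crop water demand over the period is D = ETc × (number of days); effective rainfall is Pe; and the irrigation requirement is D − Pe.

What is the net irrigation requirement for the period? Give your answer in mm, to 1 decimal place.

ET₀ = 0.31 × (0.46 × 16.5 + 8.13) = 0.31 × 15.720 = 4.8732 mm/d
ETc = Kc × ET₀ = 0.97 × 4.8732 = 4.7270 mm/d
Crop demand D = ETc × 10 d = 4.7270 × 10 = 47.270 mm
D − Pe = 47.270 − 16.7 = 30.570 mm

30.6 mm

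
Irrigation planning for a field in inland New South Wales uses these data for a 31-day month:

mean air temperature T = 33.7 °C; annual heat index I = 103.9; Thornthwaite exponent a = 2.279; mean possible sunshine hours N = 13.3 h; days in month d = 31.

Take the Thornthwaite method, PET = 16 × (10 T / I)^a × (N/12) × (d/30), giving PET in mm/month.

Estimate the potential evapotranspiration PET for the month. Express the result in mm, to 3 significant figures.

10T/I = 10 × 33.7 / 103.9 = 3.2435
(10T/I)^a = 3.2435^2.279 = 14.6083
Uncorrected PET = 16 × 14.6083 = 233.733 mm
Correction = (N/12)(d/30) = (13.3/12)(31/30) = 1.1453
PET = 233.733 × 1.1453 = 267.694 mm/month

268 mm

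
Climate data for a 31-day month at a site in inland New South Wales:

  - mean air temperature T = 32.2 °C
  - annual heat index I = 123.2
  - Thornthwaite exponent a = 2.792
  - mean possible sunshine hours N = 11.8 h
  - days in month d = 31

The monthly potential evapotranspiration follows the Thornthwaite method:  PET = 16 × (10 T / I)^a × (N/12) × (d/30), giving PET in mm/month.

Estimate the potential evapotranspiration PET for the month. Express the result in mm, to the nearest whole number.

10T/I = 10 × 32.2 / 123.2 = 2.6136
(10T/I)^a = 2.6136^2.792 = 14.6195
Uncorrected PET = 16 × 14.6195 = 233.912 mm
Correction = (N/12)(d/30) = (11.8/12)(31/30) = 1.0161
PET = 233.912 × 1.0161 = 237.678 mm/month

238 mm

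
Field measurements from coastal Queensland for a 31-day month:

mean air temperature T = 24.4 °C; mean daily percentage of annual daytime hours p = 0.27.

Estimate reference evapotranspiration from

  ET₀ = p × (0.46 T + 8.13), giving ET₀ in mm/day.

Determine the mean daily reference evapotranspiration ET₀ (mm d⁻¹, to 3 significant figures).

ET₀ = 0.27 × (0.46 × 24.4 + 8.13) = 0.27 × 19.354 = 5.2256 mm/d

5.23 mm d⁻¹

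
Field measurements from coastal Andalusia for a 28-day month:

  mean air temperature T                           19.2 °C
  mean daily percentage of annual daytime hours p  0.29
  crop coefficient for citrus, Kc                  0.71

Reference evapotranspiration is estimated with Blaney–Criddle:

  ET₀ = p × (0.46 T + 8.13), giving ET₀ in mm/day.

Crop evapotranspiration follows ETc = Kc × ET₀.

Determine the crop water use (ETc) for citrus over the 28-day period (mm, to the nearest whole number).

98 mm

ET₀ = 0.29 × (0.46 × 19.2 + 8.13) = 0.29 × 16.962 = 4.9190 mm/d
ETc = Kc × ET₀ = 0.71 × 4.9190 = 3.4925 mm/d
Over 28 days: 3.4925 × 28 = 97.790 mm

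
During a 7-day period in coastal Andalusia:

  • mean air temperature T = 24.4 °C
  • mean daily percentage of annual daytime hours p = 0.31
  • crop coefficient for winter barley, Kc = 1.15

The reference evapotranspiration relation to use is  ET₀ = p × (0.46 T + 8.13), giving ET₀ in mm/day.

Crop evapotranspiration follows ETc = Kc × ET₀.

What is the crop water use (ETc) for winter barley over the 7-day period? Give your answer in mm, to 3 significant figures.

ET₀ = 0.31 × (0.46 × 24.4 + 8.13) = 0.31 × 19.354 = 5.9997 mm/d
ETc = Kc × ET₀ = 1.15 × 5.9997 = 6.8997 mm/d
Over 7 days: 6.8997 × 7 = 48.298 mm

48.3 mm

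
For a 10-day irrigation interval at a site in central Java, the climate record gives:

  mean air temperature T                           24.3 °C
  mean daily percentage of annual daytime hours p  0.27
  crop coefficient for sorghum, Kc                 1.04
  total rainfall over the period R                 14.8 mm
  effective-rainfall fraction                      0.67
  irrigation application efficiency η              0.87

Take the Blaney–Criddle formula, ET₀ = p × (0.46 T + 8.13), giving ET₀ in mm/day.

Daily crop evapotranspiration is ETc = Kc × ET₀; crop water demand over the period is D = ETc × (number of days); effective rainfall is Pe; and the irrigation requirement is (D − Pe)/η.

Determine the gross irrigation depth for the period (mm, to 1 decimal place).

50.9 mm

ET₀ = 0.27 × (0.46 × 24.3 + 8.13) = 0.27 × 19.308 = 5.2132 mm/d
ETc = Kc × ET₀ = 1.04 × 5.2132 = 5.4217 mm/d
Crop demand D = ETc × 10 d = 5.4217 × 10 = 54.217 mm
Pe = 0.67 × 14.8 = 9.916 mm
D − Pe = 54.217 − 9.916 = 44.301 mm
Gross irrigation = 44.301 / 0.87 = 50.921 mm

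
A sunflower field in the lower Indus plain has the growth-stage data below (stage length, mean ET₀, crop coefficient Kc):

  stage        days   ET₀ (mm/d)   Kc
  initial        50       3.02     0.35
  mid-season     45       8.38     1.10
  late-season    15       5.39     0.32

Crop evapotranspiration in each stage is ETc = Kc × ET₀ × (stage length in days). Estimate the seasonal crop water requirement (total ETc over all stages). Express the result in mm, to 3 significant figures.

initial: 0.35 × 3.02 × 50 = 52.85 mm
mid-season: 1.10 × 8.38 × 45 = 414.81 mm
late-season: 0.32 × 5.39 × 15 = 25.87 mm
Seasonal total = 493.53 mm

494 mm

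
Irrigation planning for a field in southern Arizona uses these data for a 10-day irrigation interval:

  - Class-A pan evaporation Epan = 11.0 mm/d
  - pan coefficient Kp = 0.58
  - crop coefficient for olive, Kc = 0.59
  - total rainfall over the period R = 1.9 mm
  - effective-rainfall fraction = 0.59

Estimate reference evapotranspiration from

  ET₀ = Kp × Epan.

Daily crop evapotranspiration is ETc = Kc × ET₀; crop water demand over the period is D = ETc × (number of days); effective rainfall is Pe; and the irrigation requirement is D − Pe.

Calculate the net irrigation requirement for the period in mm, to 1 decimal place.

ET₀ = 0.58 × 11.0 = 6.3800 mm/d
ETc = Kc × ET₀ = 0.59 × 6.3800 = 3.7642 mm/d
Crop demand D = ETc × 10 d = 3.7642 × 10 = 37.642 mm
Pe = 0.59 × 1.9 = 1.121 mm
D − Pe = 37.642 − 1.121 = 36.521 mm

36.5 mm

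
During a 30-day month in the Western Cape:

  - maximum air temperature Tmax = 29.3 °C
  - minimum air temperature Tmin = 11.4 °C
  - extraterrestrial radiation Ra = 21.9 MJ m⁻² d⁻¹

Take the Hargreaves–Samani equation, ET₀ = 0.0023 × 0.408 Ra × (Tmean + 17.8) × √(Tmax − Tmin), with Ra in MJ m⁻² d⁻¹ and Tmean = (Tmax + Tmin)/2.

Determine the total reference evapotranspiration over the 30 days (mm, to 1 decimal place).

Tmean = (29.3 + 11.4)/2 = 20.35 °C
0.408 Ra = 0.408 × 21.9 = 8.9352 mm/d equivalent
ET₀ = 0.0023 × 8.9352 × (20.35 + 17.8) × √17.9 = 0.0023 × 8.9352 × 38.15 × 4.2308 = 3.3170 mm/d
Over 30 days: 3.3170 × 30 = 99.510 mm

99.5 mm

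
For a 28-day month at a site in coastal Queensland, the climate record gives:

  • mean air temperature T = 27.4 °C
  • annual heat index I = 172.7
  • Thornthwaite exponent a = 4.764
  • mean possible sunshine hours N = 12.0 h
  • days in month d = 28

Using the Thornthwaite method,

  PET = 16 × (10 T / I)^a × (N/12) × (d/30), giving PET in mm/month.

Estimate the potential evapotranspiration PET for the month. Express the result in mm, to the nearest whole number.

10T/I = 10 × 27.4 / 172.7 = 1.5866
(10T/I)^a = 1.5866^4.764 = 9.0163
Uncorrected PET = 16 × 9.0163 = 144.261 mm
Correction = (N/12)(d/30) = (12.0/12)(28/30) = 0.9333
PET = 144.261 × 0.9333 = 134.639 mm/month

135 mm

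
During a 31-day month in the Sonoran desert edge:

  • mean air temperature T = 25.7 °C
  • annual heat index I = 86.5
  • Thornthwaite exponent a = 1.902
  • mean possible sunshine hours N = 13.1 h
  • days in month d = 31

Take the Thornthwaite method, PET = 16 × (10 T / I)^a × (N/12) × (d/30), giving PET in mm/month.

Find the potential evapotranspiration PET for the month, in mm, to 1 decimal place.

10T/I = 10 × 25.7 / 86.5 = 2.9711
(10T/I)^a = 2.9711^1.902 = 7.9339
Uncorrected PET = 16 × 7.9339 = 126.942 mm
Correction = (N/12)(d/30) = (13.1/12)(31/30) = 1.1281
PET = 126.942 × 1.1281 = 143.203 mm/month

143.2 mm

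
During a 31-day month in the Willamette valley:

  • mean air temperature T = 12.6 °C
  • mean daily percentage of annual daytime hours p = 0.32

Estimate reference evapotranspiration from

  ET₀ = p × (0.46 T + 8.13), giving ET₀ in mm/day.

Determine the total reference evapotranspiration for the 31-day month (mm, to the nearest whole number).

138 mm

ET₀ = 0.32 × (0.46 × 12.6 + 8.13) = 0.32 × 13.926 = 4.4563 mm/d
Monthly total = 4.4563 × 31 = 138.145 mm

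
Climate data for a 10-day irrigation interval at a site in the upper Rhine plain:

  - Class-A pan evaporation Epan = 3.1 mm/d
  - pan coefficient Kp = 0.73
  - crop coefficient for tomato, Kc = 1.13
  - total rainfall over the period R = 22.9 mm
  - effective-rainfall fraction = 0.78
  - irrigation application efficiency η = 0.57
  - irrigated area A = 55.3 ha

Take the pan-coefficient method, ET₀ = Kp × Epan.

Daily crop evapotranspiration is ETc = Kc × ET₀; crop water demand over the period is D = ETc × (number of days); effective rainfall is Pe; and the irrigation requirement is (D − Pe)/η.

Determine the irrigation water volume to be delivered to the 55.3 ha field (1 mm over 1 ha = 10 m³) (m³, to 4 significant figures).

ET₀ = 0.73 × 3.1 = 2.2630 mm/d
ETc = Kc × ET₀ = 1.13 × 2.2630 = 2.5572 mm/d
Crop demand D = ETc × 10 d = 2.5572 × 10 = 25.572 mm
Pe = 0.78 × 22.9 = 17.862 mm
D − Pe = 25.572 − 17.862 = 7.710 mm
Gross irrigation = 7.710 / 0.57 = 13.526 mm
Volume = 13.526 mm × 55.3 ha × 10 = 7479.9 m³

7480 m³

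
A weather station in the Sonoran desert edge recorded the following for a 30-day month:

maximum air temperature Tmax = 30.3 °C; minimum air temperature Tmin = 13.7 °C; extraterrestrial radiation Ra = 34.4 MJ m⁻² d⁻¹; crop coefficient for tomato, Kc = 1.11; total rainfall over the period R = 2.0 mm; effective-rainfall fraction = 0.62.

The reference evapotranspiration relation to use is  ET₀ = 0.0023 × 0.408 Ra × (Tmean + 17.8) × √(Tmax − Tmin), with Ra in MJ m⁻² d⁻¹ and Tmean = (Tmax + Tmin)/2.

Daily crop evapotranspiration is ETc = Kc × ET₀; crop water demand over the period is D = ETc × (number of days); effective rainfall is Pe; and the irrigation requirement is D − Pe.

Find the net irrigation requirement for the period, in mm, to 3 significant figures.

Tmean = (30.3 + 13.7)/2 = 22.00 °C
0.408 Ra = 0.408 × 34.4 = 14.0352 mm/d equivalent
ET₀ = 0.0023 × 14.0352 × (22.00 + 17.8) × √16.6 = 0.0023 × 14.0352 × 39.80 × 4.0743 = 5.2346 mm/d
ETc = Kc × ET₀ = 1.11 × 5.2346 = 5.8104 mm/d
Crop demand D = ETc × 30 d = 5.8104 × 30 = 174.312 mm
Pe = 0.62 × 2.0 = 1.240 mm
D − Pe = 174.312 − 1.240 = 173.072 mm

173 mm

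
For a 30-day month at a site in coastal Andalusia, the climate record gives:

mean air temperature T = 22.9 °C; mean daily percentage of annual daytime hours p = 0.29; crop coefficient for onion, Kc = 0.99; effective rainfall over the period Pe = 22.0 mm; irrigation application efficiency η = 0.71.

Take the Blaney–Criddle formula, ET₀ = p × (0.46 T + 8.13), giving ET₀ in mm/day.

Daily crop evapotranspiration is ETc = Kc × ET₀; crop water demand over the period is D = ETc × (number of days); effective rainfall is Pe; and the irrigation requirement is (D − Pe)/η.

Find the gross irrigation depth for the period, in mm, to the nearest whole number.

ET₀ = 0.29 × (0.46 × 22.9 + 8.13) = 0.29 × 18.664 = 5.4126 mm/d
ETc = Kc × ET₀ = 0.99 × 5.4126 = 5.3585 mm/d
Crop demand D = ETc × 30 d = 5.3585 × 30 = 160.755 mm
D − Pe = 160.755 − 22.0 = 138.755 mm
Gross irrigation = 138.755 / 0.71 = 195.430 mm

195 mm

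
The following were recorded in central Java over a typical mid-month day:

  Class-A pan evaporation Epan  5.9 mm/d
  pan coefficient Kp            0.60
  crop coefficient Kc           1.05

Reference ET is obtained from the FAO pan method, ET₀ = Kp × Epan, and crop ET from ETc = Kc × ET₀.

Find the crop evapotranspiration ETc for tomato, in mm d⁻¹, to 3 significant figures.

3.72 mm d⁻¹

ET₀ = 0.60 × 5.9 = 3.5400 mm/d
ETc = Kc × ET₀ = 1.05 × 3.5400 = 3.7170 mm/d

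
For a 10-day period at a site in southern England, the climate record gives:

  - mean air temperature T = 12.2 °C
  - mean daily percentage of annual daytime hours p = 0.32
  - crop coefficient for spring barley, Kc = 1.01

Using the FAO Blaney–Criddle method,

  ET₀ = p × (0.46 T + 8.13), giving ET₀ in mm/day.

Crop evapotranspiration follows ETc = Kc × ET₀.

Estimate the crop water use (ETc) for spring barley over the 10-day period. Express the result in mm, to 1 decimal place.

44.4 mm

ET₀ = 0.32 × (0.46 × 12.2 + 8.13) = 0.32 × 13.742 = 4.3974 mm/d
ETc = Kc × ET₀ = 1.01 × 4.3974 = 4.4414 mm/d
Over 10 days: 4.4414 × 10 = 44.414 mm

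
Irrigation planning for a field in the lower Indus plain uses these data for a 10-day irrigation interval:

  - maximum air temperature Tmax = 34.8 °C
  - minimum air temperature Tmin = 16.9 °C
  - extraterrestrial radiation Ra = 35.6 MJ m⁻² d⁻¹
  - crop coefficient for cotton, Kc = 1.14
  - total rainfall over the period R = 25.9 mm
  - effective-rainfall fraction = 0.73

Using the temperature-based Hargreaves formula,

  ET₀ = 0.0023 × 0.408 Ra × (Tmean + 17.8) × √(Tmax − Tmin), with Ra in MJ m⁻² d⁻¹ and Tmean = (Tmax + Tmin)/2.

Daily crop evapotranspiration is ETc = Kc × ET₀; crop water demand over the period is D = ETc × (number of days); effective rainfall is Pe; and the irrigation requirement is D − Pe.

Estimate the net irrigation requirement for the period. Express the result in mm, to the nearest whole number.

Tmean = (34.8 + 16.9)/2 = 25.85 °C
0.408 Ra = 0.408 × 35.6 = 14.5248 mm/d equivalent
ET₀ = 0.0023 × 14.5248 × (25.85 + 17.8) × √17.9 = 0.0023 × 14.5248 × 43.65 × 4.2308 = 6.1694 mm/d
ETc = Kc × ET₀ = 1.14 × 6.1694 = 7.0331 mm/d
Crop demand D = ETc × 10 d = 7.0331 × 10 = 70.331 mm
Pe = 0.73 × 25.9 = 18.907 mm
D − Pe = 70.331 − 18.907 = 51.424 mm

51 mm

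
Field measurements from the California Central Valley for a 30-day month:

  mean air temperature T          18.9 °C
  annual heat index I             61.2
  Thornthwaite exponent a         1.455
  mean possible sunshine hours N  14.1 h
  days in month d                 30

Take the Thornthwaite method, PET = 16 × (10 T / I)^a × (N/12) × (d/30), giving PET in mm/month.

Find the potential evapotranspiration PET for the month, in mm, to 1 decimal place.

10T/I = 10 × 18.9 / 61.2 = 3.0882
(10T/I)^a = 3.0882^1.455 = 5.1585
Uncorrected PET = 16 × 5.1585 = 82.536 mm
Correction = (N/12)(d/30) = (14.1/12)(30/30) = 1.1750
PET = 82.536 × 1.1750 = 96.980 mm/month

97.0 mm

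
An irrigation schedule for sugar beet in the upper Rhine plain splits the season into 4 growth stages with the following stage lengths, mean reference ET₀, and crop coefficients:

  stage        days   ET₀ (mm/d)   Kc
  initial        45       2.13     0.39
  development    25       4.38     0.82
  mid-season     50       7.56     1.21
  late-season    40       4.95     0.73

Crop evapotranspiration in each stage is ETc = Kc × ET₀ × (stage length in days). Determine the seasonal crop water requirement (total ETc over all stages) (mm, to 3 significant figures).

729 mm

initial: 0.39 × 2.13 × 45 = 37.38 mm
development: 0.82 × 4.38 × 25 = 89.79 mm
mid-season: 1.21 × 7.56 × 50 = 457.38 mm
late-season: 0.73 × 4.95 × 40 = 144.54 mm
Seasonal total = 729.09 mm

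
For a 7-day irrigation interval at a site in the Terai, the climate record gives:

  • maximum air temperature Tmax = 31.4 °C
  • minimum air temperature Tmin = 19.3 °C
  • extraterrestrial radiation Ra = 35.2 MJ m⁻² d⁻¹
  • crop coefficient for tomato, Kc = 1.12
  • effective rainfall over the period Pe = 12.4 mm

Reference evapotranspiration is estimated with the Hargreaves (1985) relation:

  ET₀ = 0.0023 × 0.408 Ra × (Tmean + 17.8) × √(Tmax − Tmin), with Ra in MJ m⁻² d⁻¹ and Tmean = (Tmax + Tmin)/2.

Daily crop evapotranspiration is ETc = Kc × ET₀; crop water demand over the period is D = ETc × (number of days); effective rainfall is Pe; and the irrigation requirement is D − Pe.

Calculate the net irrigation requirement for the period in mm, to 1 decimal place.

26.5 mm

Tmean = (31.4 + 19.3)/2 = 25.35 °C
0.408 Ra = 0.408 × 35.2 = 14.3616 mm/d equivalent
ET₀ = 0.0023 × 14.3616 × (25.35 + 17.8) × √12.1 = 0.0023 × 14.3616 × 43.15 × 3.4785 = 4.9580 mm/d
ETc = Kc × ET₀ = 1.12 × 4.9580 = 5.5530 mm/d
Crop demand D = ETc × 7 d = 5.5530 × 7 = 38.871 mm
D − Pe = 38.871 − 12.4 = 26.471 mm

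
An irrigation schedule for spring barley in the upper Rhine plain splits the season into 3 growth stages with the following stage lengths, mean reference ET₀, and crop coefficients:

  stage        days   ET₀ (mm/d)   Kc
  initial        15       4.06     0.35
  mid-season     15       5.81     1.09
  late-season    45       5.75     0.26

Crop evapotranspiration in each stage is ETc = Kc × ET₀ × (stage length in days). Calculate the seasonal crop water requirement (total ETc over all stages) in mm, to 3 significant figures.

184 mm

initial: 0.35 × 4.06 × 15 = 21.32 mm
mid-season: 1.09 × 5.81 × 15 = 94.99 mm
late-season: 0.26 × 5.75 × 45 = 67.28 mm
Seasonal total = 183.59 mm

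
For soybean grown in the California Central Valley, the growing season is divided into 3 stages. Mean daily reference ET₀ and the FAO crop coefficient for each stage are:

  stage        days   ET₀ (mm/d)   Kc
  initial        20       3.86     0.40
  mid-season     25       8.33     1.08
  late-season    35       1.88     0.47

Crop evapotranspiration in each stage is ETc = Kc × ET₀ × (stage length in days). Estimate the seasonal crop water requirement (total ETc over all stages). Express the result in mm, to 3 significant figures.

initial: 0.40 × 3.86 × 20 = 30.88 mm
mid-season: 1.08 × 8.33 × 25 = 224.91 mm
late-season: 0.47 × 1.88 × 35 = 30.93 mm
Seasonal total = 286.72 mm

287 mm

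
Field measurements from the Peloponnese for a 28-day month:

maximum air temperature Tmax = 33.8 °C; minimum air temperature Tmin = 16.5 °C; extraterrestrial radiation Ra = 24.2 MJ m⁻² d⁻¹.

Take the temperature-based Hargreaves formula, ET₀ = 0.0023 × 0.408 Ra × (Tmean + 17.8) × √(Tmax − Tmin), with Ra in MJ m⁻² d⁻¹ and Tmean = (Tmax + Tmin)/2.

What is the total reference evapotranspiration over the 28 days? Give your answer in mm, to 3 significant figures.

Tmean = (33.8 + 16.5)/2 = 25.15 °C
0.408 Ra = 0.408 × 24.2 = 9.8736 mm/d equivalent
ET₀ = 0.0023 × 9.8736 × (25.15 + 17.8) × √17.3 = 0.0023 × 9.8736 × 42.95 × 4.1593 = 4.0568 mm/d
Over 28 days: 4.0568 × 28 = 113.590 mm

114 mm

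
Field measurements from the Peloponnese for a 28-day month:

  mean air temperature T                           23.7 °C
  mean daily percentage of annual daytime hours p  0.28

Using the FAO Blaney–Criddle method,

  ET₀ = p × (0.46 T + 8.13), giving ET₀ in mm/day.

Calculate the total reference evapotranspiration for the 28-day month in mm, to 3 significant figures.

149 mm

ET₀ = 0.28 × (0.46 × 23.7 + 8.13) = 0.28 × 19.032 = 5.3290 mm/d
Monthly total = 5.3290 × 28 = 149.212 mm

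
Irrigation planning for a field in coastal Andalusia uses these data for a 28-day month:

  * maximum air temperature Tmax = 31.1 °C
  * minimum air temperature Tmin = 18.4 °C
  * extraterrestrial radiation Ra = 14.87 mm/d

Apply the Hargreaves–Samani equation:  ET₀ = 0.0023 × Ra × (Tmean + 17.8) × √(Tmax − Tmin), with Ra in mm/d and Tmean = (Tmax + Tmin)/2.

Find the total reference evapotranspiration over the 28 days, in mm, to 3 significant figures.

Tmean = (31.1 + 18.4)/2 = 24.75 °C
ET₀ = 0.0023 × 14.87 × (24.75 + 17.8) × √12.7 = 0.0023 × 14.87 × 42.55 × 3.5637 = 5.1861 mm/d
Over 28 days: 5.1861 × 28 = 145.211 mm

145 mm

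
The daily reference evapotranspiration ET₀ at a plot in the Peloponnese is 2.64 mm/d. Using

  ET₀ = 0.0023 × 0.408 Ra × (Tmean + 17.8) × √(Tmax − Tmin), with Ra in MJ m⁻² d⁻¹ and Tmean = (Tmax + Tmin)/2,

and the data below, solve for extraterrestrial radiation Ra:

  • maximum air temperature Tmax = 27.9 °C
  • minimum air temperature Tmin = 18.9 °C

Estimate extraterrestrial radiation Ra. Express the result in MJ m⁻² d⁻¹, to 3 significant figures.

22.8 MJ m⁻² d⁻¹

Tmean = (27.9+18.9)/2 = 23.40 °C; ΔT = 9.0
Ra = ET₀ / [0.0023 × 0.408 × (Tmean+17.8) × √ΔT]
   = 2.64 / (0.0023 × 0.408 × 41.20 × 3.0000) = 22.761 MJ m⁻² d⁻¹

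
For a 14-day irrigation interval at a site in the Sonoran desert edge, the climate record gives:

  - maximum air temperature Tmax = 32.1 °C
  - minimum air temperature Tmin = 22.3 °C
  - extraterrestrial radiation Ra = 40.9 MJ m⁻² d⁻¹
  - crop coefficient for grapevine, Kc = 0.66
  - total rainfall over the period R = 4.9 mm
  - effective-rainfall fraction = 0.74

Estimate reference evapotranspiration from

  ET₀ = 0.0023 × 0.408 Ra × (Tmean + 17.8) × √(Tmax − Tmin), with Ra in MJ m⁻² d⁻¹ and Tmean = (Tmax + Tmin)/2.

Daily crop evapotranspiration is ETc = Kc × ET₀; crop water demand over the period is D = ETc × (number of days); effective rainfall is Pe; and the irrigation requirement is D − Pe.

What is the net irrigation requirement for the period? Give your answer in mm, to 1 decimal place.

46.3 mm

Tmean = (32.1 + 22.3)/2 = 27.20 °C
0.408 Ra = 0.408 × 40.9 = 16.6872 mm/d equivalent
ET₀ = 0.0023 × 16.6872 × (27.20 + 17.8) × √9.8 = 0.0023 × 16.6872 × 45.00 × 3.1305 = 5.4068 mm/d
ETc = Kc × ET₀ = 0.66 × 5.4068 = 3.5685 mm/d
Crop demand D = ETc × 14 d = 3.5685 × 14 = 49.959 mm
Pe = 0.74 × 4.9 = 3.626 mm
D − Pe = 49.959 − 3.626 = 46.333 mm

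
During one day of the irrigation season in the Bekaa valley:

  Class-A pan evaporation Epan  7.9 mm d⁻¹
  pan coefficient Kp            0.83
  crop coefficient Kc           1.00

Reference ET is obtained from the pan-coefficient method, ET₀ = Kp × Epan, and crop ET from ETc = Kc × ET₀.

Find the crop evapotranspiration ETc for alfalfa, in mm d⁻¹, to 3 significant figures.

6.56 mm d⁻¹

ET₀ = 0.83 × 7.9 = 6.5570 mm/d
ETc = Kc × ET₀ = 1.00 × 6.5570 = 6.5570 mm/d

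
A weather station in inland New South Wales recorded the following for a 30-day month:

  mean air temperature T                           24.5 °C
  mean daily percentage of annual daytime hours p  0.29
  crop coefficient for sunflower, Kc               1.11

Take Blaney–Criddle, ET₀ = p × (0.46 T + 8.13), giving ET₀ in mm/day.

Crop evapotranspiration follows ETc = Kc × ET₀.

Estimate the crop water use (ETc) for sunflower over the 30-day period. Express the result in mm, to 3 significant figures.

ET₀ = 0.29 × (0.46 × 24.5 + 8.13) = 0.29 × 19.400 = 5.6260 mm/d
ETc = Kc × ET₀ = 1.11 × 5.6260 = 6.2449 mm/d
Over 30 days: 6.2449 × 30 = 187.347 mm

187 mm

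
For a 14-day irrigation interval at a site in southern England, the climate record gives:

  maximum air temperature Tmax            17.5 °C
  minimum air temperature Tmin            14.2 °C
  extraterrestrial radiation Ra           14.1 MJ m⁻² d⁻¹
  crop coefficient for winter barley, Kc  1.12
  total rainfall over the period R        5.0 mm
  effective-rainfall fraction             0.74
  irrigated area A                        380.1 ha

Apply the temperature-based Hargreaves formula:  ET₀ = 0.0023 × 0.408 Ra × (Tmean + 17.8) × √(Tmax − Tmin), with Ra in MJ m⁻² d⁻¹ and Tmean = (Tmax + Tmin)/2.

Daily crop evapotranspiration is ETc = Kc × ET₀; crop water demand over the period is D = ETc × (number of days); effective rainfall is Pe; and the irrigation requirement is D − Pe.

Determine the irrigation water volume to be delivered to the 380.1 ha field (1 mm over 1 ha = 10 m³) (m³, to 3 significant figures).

Tmean = (17.5 + 14.2)/2 = 15.85 °C
0.408 Ra = 0.408 × 14.1 = 5.7528 mm/d equivalent
ET₀ = 0.0023 × 5.7528 × (15.85 + 17.8) × √3.3 = 0.0023 × 5.7528 × 33.65 × 1.8166 = 0.8088 mm/d
ETc = Kc × ET₀ = 1.12 × 0.8088 = 0.9059 mm/d
Crop demand D = ETc × 14 d = 0.9059 × 14 = 12.683 mm
Pe = 0.74 × 5.0 = 3.700 mm
D − Pe = 12.683 − 3.700 = 8.983 mm
Volume = 8.983 mm × 380.1 ha × 10 = 34144.4 m³

34100 m³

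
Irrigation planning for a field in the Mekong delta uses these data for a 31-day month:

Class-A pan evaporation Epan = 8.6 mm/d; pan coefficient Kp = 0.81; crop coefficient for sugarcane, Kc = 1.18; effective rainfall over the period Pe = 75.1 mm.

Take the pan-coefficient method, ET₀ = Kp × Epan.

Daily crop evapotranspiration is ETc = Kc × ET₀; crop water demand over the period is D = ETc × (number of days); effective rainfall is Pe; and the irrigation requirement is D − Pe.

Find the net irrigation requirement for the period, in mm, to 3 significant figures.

ET₀ = 0.81 × 8.6 = 6.9660 mm/d
ETc = Kc × ET₀ = 1.18 × 6.9660 = 8.2199 mm/d
Crop demand D = ETc × 31 d = 8.2199 × 31 = 254.817 mm
D − Pe = 254.817 − 75.1 = 179.717 mm

180 mm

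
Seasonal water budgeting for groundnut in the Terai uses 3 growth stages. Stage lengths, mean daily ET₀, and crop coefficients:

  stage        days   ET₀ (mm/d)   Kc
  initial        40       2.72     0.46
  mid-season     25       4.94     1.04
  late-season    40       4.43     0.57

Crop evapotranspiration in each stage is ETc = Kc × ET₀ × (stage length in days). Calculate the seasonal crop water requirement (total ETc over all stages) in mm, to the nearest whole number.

279 mm

initial: 0.46 × 2.72 × 40 = 50.05 mm
mid-season: 1.04 × 4.94 × 25 = 128.44 mm
late-season: 0.57 × 4.43 × 40 = 101.00 mm
Seasonal total = 279.49 mm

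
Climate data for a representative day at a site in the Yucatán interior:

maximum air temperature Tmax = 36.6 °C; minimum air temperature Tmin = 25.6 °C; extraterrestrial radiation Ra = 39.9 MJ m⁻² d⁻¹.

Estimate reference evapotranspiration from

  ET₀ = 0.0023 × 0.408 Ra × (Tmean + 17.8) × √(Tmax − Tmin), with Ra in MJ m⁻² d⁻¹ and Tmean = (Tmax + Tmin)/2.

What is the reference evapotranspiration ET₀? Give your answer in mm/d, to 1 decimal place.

6.1 mm/d

Tmean = (36.6 + 25.6)/2 = 31.10 °C
0.408 Ra = 0.408 × 39.9 = 16.2792 mm/d equivalent
ET₀ = 0.0023 × 16.2792 × (31.10 + 17.8) × √11.0 = 0.0023 × 16.2792 × 48.90 × 3.3166 = 6.0724 mm/d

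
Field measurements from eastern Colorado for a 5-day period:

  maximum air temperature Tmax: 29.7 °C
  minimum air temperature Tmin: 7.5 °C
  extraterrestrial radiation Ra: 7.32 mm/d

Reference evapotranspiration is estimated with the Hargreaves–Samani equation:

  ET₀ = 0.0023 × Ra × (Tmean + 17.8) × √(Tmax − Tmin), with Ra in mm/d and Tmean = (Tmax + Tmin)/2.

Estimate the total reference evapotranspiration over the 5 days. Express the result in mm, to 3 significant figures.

14.4 mm

Tmean = (29.7 + 7.5)/2 = 18.60 °C
ET₀ = 0.0023 × 7.32 × (18.60 + 17.8) × √22.2 = 0.0023 × 7.32 × 36.40 × 4.7117 = 2.8875 mm/d
Over 5 days: 2.8875 × 5 = 14.438 mm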